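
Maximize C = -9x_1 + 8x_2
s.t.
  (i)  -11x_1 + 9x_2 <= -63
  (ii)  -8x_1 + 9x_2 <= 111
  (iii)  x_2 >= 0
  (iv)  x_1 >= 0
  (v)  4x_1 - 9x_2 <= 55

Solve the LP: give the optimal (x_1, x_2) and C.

The feasible region is unbounded (it extends along (9, 8), (9, 4)), but C strictly decreases along every unbounded feasible direction, so there is no improving ray and the maximum is attained at a vertex.

The binding constraints are -11x_1 + 9x_2 = -63 and -8x_1 + 9x_2 = 111.
Solving simultaneously gives x_1 = 58, x_2 = 575/9.

x_1 = 58, x_2 = 575/9, maximum C = -98/9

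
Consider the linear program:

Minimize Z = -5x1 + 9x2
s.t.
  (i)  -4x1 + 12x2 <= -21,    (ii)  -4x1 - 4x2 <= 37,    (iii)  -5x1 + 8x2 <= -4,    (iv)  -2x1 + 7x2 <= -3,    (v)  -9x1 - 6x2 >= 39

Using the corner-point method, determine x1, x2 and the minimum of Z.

x1 = 11/2, x2 = -59/4, minimum Z = -641/4

Vertices and Z = -5x1 + 9x2:
  (-30/7, -89/28) → Z = -201/28
  (-57/22, -115/44) → Z = -465/44
  (-70/13, -201/52) → Z = -409/52
  (11/2, -59/4) → Z = -641/4

At the optimal vertex, -4x1 - 4x2 = 37 and -9x1 - 6x2 = 39.
Solving simultaneously gives x1 = 11/2, x2 = -59/4.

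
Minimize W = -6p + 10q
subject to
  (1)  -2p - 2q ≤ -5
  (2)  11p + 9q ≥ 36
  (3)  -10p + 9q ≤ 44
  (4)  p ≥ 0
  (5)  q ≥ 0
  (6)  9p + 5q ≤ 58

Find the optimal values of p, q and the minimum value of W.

Corner points and W = -6p + 10q:
  (0, 4) → W = 40
  (36/11, 0) → W = -216/11
  (0, 44/9) → W = 440/9
  (302/131, 976/131) → W = 7948/131
  (58/9, 0) → W = -116/3

At the optimal vertex, q = 0 and 9p + 5q = 58.
Solving simultaneously gives p = 58/9, q = 0.

p = 58/9, q = 0, minimum W = -116/3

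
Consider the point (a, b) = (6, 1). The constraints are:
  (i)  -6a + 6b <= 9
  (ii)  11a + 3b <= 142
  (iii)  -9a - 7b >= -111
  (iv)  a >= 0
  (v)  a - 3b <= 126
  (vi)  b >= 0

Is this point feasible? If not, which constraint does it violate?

feasible

(i): -30 ≤ 9 ✓
(ii): 69 ≤ 142 ✓
(iii): -61 ≥ -111 ✓
(iv): 6 ≥ 0 ✓
(v): 3 ≤ 126 ✓
(vi): 1 ≥ 0 ✓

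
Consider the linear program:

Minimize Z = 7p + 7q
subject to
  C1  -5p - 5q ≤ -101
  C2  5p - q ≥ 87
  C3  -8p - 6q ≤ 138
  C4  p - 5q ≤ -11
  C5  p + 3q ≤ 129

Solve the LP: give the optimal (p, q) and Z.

Extreme points and Z = 7p + 7q:
  (223/12, 71/12) → Z = 343/2
  (195/8, 279/8) → Z = 1659/4
  (153/2, 35/2) → Z = 658

p = 223/12, q = 71/12, minimum Z = 343/2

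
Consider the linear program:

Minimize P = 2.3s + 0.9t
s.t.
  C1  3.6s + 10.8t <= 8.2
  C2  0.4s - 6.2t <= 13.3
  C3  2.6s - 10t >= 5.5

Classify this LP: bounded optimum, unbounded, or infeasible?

Feasible corners and P = 2.3s + 0.9t:
  (2431/333, -1115/666) → P = 101791/6660
  (3535/1602, 19/801) → P = 81647/16020
  (-4945/606, -1619/606) → P = -64153/3030
The feasible region has finitely many vertices and no improving ray; the minimum is -64153/3030 at (-4945/606, -1619/606).

bounded optimum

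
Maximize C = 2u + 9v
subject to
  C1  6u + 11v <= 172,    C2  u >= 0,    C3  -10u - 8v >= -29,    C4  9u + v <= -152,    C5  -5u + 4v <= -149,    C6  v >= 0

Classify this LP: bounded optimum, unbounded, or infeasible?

The boundaries u = 0 and 9u + v = -152 meet at (0, -152), but that point violates v ≥ 0. Every candidate vertex is excluded by some other constraint, so the feasible region is empty.

infeasible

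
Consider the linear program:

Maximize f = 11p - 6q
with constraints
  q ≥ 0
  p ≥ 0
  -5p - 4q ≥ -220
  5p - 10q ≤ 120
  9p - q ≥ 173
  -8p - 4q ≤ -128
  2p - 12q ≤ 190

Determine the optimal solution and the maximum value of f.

Corner points and f = 11p - 6q:
  (24, 0) → f = 264
  (173/9, 0) → f = 1903/9
  (268/7, 50/7) → f = 2648/7
  (912/41, 1115/41) → f = 3342/41

p = 268/7, q = 50/7, maximum f = 2648/7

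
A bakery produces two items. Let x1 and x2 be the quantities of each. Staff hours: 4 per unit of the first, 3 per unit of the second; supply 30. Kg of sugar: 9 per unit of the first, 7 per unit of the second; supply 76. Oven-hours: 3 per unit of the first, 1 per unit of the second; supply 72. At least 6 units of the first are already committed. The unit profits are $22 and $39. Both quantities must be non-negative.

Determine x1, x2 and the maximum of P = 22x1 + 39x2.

x1 = 6, x2 = 2, maximum P = 210

Feasible corners and P = 22x1 + 39x2:
  (15/2, 0) → P = 165
  (6, 0) → P = 132
  (6, 2) → P = 210

At the optimal vertex, 4x1 + 3x2 = 30 and x1 = 6.
Solving simultaneously gives x1 = 6, x2 = 2.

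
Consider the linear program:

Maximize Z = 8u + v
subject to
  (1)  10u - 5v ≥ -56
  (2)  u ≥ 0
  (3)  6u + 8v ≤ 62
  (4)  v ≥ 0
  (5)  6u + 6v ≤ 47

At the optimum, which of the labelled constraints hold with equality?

(4) and (5)

Feasible corners and Z = 8u + v:
  (0, 31/4) → Z = 31/4
  (0, 0) → Z = 0
  (1/3, 15/2) → Z = 61/6
  (47/6, 0) → Z = 188/3

The maximum is at (47/6, 0). Substituting into each constraint, equality holds for (4) and (5); the remaining constraints have slack.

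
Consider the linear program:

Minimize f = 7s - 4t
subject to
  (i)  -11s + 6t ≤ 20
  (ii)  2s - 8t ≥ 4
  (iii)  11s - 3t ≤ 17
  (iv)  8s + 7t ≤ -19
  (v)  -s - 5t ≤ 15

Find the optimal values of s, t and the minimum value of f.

At the optimal vertex, -11s + 6t = 20 and 2s - 8t = 4.
Solving simultaneously gives s = -46/19, t = -21/19.

s = -46/19, t = -21/19, minimum f = -238/19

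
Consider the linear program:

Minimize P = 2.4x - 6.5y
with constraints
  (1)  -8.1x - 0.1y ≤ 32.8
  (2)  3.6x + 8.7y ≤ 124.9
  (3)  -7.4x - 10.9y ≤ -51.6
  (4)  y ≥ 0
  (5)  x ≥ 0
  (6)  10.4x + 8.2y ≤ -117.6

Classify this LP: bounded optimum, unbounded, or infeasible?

The boundaries 3.6x + 8.7y = 124.9 and y = 0 meet at (1249/36, 0), but that point violates 10.4x + 8.2y ≤ -117.6. Every candidate vertex is excluded by some other constraint, so the feasible region is empty.

infeasible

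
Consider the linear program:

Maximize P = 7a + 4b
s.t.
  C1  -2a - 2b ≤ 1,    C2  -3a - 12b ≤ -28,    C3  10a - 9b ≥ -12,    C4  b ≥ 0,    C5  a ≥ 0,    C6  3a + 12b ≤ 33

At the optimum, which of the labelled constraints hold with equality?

Extreme points and P = 7a + 4b:
  (36/49, 316/147) → P = 2020/147
  (28/3, 0) → P = 196/3
  (51/49, 122/49) → P = 845/49
  (11, 0) → P = 77

The maximum is at (11, 0). Substituting into each constraint, equality holds for C4 and C6; the remaining constraints have slack.

C4 and C6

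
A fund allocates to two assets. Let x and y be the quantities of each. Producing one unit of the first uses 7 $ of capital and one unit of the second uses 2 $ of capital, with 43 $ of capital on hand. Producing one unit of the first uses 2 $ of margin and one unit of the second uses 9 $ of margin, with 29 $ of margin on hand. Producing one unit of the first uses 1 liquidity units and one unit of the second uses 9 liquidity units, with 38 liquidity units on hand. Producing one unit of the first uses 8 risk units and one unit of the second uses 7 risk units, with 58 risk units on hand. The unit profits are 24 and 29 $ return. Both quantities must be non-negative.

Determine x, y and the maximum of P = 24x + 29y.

x = 11/2, y = 2, maximum P = 190

At the optimal vertex, 2x + 9y = 29 and 8x + 7y = 58.
Solving simultaneously gives x = 11/2, y = 2.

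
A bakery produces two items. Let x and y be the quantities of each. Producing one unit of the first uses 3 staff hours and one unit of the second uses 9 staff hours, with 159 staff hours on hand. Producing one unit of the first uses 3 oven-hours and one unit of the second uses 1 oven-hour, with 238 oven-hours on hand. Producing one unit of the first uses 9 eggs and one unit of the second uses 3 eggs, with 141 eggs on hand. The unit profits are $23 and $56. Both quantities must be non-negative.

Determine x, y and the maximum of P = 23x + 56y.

x = 11, y = 14, maximum P = 1037

Vertices and P = 23x + 56y:
  (0, 0) → P = 0
  (0, 53/3) → P = 2968/3
  (47/3, 0) → P = 1081/3
  (11, 14) → P = 1037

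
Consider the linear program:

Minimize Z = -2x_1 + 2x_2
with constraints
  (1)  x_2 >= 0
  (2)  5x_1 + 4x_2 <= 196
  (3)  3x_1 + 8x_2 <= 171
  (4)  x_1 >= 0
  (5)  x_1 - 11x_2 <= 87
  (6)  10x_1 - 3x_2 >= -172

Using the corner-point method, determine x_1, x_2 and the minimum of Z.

x_1 = 196/5, x_2 = 0, minimum Z = -392/5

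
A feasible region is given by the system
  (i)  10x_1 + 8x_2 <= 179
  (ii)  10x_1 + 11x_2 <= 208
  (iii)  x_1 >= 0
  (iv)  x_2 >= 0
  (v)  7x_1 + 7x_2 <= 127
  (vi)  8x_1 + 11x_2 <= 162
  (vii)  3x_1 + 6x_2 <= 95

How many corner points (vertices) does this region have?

Intersecting each pair of boundary lines and keeping only the points that satisfy every inequality leaves:
  (179/10, 0)
  (237/14, 17/14)
  (0, 0)
  (0, 162/11)
  (263/21, 118/21)

5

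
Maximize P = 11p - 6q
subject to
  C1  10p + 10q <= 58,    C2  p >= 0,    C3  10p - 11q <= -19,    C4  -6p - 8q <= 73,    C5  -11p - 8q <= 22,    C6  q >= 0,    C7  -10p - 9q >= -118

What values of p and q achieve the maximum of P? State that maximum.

p = 32/15, q = 11/3, maximum P = 22/15

Vertices and P = 11p - 6q:
  (0, 29/5) → P = -174/5
  (32/15, 11/3) → P = 22/15
  (0, 19/11) → P = -114/11

At the optimal vertex, 10p + 10q = 58 and 10p - 11q = -19.
Solving simultaneously gives p = 32/15, q = 11/3.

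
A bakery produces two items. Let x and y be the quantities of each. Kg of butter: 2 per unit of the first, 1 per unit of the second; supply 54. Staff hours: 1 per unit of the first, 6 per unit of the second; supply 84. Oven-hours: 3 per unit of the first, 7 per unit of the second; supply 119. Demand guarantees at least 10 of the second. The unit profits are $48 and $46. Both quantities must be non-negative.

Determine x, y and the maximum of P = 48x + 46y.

x = 49/3, y = 10, maximum P = 1244

Extreme points and P = 48x + 46y:
  (0, 14) → P = 644
  (0, 10) → P = 460
  (126/11, 133/11) → P = 1106
  (49/3, 10) → P = 1244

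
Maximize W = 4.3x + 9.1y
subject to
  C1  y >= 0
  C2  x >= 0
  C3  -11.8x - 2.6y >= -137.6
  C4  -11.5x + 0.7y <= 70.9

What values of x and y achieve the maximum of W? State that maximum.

Feasible corners and W = 4.3x + 9.1y:
  (0, 0) → W = 0
  (688/59, 0) → W = 14792/295
  (0, 688/13) → W = 2408/5

At the optimal vertex, x = 0 and -11.8x - 2.6y = -137.6.
Solving simultaneously gives x = 0, y = 688/13.

x = 0, y = 688/13, maximum W = 2408/5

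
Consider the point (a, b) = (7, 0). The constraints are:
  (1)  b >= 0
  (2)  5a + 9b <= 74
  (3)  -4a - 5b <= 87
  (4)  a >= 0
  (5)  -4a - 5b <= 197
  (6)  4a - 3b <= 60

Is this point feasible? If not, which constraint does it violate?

feasible

(1): 0 ≥ 0 ✓
(2): 35 ≤ 74 ✓
(3): -28 ≤ 87 ✓
(4): 7 ≥ 0 ✓
(5): -28 ≤ 197 ✓
(6): 28 ≤ 60 ✓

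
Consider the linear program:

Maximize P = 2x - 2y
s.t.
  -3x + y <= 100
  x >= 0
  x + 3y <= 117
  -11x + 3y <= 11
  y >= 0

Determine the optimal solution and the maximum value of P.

Vertices and P = 2x - 2y:
  (0, 11/3) → P = -22/3
  (0, 0) → P = 0
  (53/6, 649/18) → P = -490/9
  (117, 0) → P = 234

The optimum lies where x + 3y = 117 and y = 0.
Solving simultaneously gives x = 117, y = 0.

x = 117, y = 0, maximum P = 234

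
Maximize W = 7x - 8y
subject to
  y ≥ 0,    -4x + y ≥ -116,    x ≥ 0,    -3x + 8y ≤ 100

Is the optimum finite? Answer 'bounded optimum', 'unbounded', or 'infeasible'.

bounded optimum

Extreme points and W = 7x - 8y:
  (29, 0) → W = 203
  (0, 0) → W = 0
  (1028/29, 748/29) → W = 1212/29
  (0, 25/2) → W = -100
The feasible region has finitely many vertices and no improving ray; the maximum is 203 at (29, 0).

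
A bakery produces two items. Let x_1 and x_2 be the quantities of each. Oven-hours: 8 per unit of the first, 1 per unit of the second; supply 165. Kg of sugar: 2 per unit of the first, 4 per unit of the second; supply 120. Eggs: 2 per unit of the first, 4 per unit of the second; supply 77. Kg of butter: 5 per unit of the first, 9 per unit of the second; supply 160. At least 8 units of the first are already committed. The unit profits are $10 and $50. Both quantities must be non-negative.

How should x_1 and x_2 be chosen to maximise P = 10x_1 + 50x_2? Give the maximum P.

x_1 = 8, x_2 = 40/3, maximum P = 2240/3

Extreme points and P = 10x_1 + 50x_2:
  (165/8, 0) → P = 825/4
  (8, 0) → P = 80
  (1325/67, 455/67) → P = 36000/67
  (8, 40/3) → P = 2240/3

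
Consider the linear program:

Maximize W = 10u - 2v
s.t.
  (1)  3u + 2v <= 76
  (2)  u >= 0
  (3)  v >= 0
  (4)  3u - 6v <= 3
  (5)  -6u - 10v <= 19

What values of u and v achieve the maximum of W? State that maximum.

u = 77/4, v = 73/8, maximum W = 697/4

Extreme points and W = 10u - 2v:
  (0, 38) → W = -76
  (77/4, 73/8) → W = 697/4
  (0, 0) → W = 0
  (1, 0) → W = 10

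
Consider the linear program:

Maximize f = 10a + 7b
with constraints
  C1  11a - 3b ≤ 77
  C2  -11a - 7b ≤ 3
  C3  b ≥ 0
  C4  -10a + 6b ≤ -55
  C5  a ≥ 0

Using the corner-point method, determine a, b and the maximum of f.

Vertices and f = 10a + 7b:
  (7, 0) → f = 70
  (33/4, 55/12) → f = 1375/12
  (11/2, 0) → f = 55

a = 33/4, b = 55/12, maximum f = 1375/12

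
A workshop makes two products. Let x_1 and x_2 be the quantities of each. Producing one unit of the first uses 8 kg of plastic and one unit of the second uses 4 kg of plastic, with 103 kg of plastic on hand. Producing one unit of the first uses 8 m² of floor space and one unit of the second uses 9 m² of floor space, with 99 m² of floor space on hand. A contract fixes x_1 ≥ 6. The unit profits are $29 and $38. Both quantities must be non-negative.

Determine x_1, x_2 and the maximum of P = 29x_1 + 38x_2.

x_1 = 6, x_2 = 17/3, maximum P = 1168/3

Extreme points and P = 29x_1 + 38x_2:
  (99/8, 0) → P = 2871/8
  (6, 0) → P = 174
  (6, 17/3) → P = 1168/3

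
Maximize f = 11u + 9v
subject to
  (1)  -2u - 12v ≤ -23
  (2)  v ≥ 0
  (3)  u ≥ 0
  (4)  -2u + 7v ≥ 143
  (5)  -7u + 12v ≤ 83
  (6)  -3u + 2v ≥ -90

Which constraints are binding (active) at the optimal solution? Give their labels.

(5) and (6)

Corner points and f = 11u + 9v:
  (227/5, 167/5) → f = 800
  (916/17, 609/17) → f = 15557/17
  (623/11, 879/22) → f = 21617/22

The maximum is at (623/11, 879/22). Substituting into each constraint, equality holds for (5) and (6); the remaining constraints have slack.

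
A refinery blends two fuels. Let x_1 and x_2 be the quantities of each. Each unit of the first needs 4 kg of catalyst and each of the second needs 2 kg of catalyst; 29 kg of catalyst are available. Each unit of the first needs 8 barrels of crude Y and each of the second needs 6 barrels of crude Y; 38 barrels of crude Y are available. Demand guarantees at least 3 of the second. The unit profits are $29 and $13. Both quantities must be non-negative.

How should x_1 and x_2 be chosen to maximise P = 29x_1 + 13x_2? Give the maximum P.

x_1 = 5/2, x_2 = 3, maximum P = 223/2

Extreme points and P = 29x_1 + 13x_2:
  (0, 19/3) → P = 247/3
  (0, 3) → P = 39
  (5/2, 3) → P = 223/2

The binding constraints are 8x_1 + 6x_2 = 38 and x_2 = 3.
Solving simultaneously gives x_1 = 5/2, x_2 = 3.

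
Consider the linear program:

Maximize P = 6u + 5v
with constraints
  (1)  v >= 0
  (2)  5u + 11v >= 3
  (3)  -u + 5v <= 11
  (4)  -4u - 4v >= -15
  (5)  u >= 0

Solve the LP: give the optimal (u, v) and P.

Corner points and P = 6u + 5v:
  (3/5, 0) → P = 18/5
  (15/4, 0) → P = 45/2
  (0, 3/11) → P = 15/11
  (31/24, 59/24) → P = 481/24
  (0, 11/5) → P = 11

The binding constraints are v = 0 and -4u - 4v = -15.
Solving simultaneously gives u = 15/4, v = 0.

u = 15/4, v = 0, maximum P = 45/2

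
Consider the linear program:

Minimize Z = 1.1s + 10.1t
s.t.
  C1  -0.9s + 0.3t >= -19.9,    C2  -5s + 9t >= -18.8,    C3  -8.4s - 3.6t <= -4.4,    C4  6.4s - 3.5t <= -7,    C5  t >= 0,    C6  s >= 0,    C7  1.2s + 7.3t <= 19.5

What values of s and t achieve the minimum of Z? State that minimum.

The optimum lies where 6.4s - 3.5t = -7 and s = 0.
Solving simultaneously gives s = 0, t = 2.

s = 0, t = 2, minimum Z = 20.2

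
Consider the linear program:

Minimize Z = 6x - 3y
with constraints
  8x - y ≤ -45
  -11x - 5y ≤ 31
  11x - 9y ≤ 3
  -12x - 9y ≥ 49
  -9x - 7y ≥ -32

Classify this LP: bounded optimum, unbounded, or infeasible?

infeasible

The boundaries 8x - y = -45 and -11x - 5y = 31 meet at (-256/51, 247/51), but that point violates -12x - 9y ≥ 49. Every candidate vertex is excluded by some other constraint, so the feasible region is empty.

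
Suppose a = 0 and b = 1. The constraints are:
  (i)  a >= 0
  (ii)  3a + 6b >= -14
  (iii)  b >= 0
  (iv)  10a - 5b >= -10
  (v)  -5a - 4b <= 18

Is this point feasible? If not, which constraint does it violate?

(i): 0 ≥ 0 ✓
(ii): 6 ≥ -14 ✓
(iii): 1 ≥ 0 ✓
(iv): -5 ≥ -10 ✓
(v): -4 ≤ 18 ✓

feasible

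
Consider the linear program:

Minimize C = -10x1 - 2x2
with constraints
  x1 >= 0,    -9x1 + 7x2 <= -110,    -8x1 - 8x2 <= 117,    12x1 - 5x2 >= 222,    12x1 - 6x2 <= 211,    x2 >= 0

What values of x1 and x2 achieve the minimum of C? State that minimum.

x1 = 817/30, x2 = 193/10, minimum C = -4664/15

Vertices and C = -10x1 - 2x2:
  (1004/39, 226/13) → C = -11396/39
  (817/30, 193/10) → C = -4664/15
  (277/12, 11) → C = -1517/6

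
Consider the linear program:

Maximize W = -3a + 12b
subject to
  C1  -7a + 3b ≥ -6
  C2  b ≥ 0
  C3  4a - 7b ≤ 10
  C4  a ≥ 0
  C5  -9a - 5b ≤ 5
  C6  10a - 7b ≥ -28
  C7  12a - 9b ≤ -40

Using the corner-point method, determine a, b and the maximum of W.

a = 126/19, b = 256/19, maximum W = 2694/19

Vertices and W = -3a + 12b:
  (126/19, 256/19) → W = 2694/19
  (58/9, 352/27) → W = 1234/9
  (14/3, 32/3) → W = 114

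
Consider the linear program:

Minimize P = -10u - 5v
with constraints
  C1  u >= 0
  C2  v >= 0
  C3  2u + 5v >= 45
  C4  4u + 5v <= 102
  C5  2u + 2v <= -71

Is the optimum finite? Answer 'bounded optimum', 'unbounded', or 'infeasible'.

infeasible

The boundaries u = 0 and 2u + 5v = 45 meet at (0, 9), but that point violates 2u + 2v ≤ -71. Every candidate vertex is excluded by some other constraint, so the feasible region is empty.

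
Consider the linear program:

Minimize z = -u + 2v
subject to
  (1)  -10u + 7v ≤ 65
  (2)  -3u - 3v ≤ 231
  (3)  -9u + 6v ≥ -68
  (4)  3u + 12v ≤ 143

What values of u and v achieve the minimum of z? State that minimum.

u = -394/15, v = -761/15, minimum z = -376/5

Feasible corners and z = -u + 2v:
  (-604/17, -705/17) → z = -806/17
  (221/141, 1625/141) → z = 3029/141
  (-394/15, -761/15) → z = -376/5
  (93/7, 361/42) → z = 82/21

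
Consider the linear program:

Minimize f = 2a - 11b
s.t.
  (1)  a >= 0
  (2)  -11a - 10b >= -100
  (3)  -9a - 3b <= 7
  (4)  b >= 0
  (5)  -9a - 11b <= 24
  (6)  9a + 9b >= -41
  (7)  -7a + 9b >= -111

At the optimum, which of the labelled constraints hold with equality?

(1) and (2)

Feasible corners and f = 2a - 11b:
  (0, 10) → f = -110
  (0, 0) → f = 0
  (100/11, 0) → f = 200/11

The minimum is at (0, 10). Substituting into each constraint, equality holds for (1) and (2); the remaining constraints have slack.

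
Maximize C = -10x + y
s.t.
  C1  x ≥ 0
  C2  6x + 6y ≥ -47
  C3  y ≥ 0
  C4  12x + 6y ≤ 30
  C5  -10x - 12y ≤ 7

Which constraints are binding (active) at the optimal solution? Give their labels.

C1 and C4

Corner points and C = -10x + y:
  (0, 0) → C = 0
  (0, 5) → C = 5
  (5/2, 0) → C = -25

The maximum is at (0, 5). Substituting into each constraint, equality holds for C1 and C4; the remaining constraints have slack.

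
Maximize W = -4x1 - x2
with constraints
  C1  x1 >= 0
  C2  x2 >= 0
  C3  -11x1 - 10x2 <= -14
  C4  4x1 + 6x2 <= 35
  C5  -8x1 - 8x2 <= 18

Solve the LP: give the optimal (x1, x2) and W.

x1 = 0, x2 = 7/5, maximum W = -7/5

Feasible corners and W = -4x1 - x2:
  (0, 7/5) → W = -7/5
  (0, 35/6) → W = -35/6
  (14/11, 0) → W = -56/11
  (35/4, 0) → W = -35

The binding constraints are x1 = 0 and -11x1 - 10x2 = -14.
Solving simultaneously gives x1 = 0, x2 = 7/5.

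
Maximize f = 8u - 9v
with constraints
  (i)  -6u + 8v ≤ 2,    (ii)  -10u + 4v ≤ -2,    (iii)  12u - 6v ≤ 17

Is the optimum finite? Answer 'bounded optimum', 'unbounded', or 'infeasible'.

bounded optimum

Feasible corners and f = 8u - 9v:
  (3/7, 4/7) → f = -12/7
  (37/15, 21/10) → f = 5/6
  (-14/3, -73/6) → f = 433/6
The feasible region has finitely many vertices and no improving ray; the maximum is 433/6 at (-14/3, -73/6).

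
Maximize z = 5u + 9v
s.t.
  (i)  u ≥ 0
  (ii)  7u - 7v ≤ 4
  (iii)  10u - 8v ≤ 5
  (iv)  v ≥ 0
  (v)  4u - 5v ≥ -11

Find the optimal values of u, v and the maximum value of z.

u = 113/18, v = 65/9, maximum z = 1735/18

Feasible corners and z = 5u + 9v:
  (0, 0) → z = 0
  (0, 11/5) → z = 99/5
  (1/2, 0) → z = 5/2
  (113/18, 65/9) → z = 1735/18

The binding constraints are 10u - 8v = 5 and 4u - 5v = -11.
Solving simultaneously gives u = 113/18, v = 65/9.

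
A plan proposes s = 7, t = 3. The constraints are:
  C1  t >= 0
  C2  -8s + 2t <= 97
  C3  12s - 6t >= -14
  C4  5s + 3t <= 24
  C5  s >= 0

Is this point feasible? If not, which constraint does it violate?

Constraint C4: 5s + 3t = 44, which is not ≤ 24. All other constraints are satisfied.

not feasible — violates C4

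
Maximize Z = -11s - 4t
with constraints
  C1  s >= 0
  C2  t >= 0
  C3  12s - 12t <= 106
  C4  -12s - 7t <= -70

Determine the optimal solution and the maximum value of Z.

s = 0, t = 10, maximum Z = -40

Vertices and Z = -11s - 4t:
  (0, 10) → Z = -40
  (53/6, 0) → Z = -583/6
  (35/6, 0) → Z = -385/6
The feasible region is unbounded (it extends along (0, 1), (1, 1)), but Z strictly decreases along every unbounded feasible direction, so there is no improving ray and the maximum is attained at a vertex.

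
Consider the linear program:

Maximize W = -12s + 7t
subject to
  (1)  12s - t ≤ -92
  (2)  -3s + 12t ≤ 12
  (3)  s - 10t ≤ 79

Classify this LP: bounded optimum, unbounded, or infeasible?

Vertices and W = -12s + 7t:
  (-364/47, -44/47) → W = 4060/47
  (-999/119, -1040/119) → W = 4708/119
  (-178/3, -83/6) → W = 3691/6
The feasible region has finitely many vertices and no improving ray; the maximum is 3691/6 at (-178/3, -83/6).

bounded optimum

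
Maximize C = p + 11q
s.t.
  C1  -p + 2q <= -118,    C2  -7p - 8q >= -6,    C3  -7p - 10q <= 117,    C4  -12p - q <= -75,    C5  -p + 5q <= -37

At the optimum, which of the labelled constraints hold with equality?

C1 and C2

Corner points and C = p + 11q:
  (478/11, -410/11) → C = -4032/11
  (473/12, -943/24) → C = -9427/24
  (498/7, -123/2) → C = -8475/14

The maximum is at (478/11, -410/11). Substituting into each constraint, equality holds for C1 and C2; the remaining constraints have slack.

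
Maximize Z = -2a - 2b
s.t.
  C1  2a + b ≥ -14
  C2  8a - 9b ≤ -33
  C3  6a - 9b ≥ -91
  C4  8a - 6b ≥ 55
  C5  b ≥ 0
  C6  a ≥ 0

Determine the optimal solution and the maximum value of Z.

Corner points and Z = -2a - 2b:
  (29, 265/9) → Z = -1052/9
  (231/8, 88/3) → Z = -1397/12
  (347/12, 529/18) → Z = -2099/18

a = 231/8, b = 88/3, maximum Z = -1397/12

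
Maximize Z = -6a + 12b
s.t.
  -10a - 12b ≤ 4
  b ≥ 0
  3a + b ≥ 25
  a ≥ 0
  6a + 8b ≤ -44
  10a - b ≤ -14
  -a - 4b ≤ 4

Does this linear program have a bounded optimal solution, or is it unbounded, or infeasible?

The boundaries 3a + b = 25 and a = 0 meet at (0, 25), but that point violates 6a + 8b ≤ -44. Every candidate vertex is excluded by some other constraint, so the feasible region is empty.

infeasible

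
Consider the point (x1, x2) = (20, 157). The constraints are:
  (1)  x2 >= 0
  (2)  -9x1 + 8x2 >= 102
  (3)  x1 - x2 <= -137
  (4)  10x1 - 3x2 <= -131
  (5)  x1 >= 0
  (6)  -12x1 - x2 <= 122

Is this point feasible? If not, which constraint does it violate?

feasible

(1): 157 ≥ 0 ✓
(2): 1076 ≥ 102 ✓
(3): -137 ≤ -137 ✓
(4): -271 ≤ -131 ✓
(5): 20 ≥ 0 ✓
(6): -397 ≤ 122 ✓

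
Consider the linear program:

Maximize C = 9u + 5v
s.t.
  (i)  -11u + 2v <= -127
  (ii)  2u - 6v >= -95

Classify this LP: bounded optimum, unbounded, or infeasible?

From the feasible point (476/31, 1299/62), moving in the direction (6, 2) keeps every constraint satisfied while C increases without bound.

unbounded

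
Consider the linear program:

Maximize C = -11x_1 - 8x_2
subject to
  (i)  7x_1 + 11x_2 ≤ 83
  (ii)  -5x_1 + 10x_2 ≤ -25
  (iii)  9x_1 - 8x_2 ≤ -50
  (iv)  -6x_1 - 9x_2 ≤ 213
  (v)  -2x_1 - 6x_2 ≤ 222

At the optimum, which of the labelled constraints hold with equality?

Corner points and C = -11x_1 - 8x_2:
  (-14, -19/2) → C = 230
  (-127/7, -81/7) → C = 2045/7
  (-718/43, -539/43) → C = 12210/43

The maximum is at (-127/7, -81/7). Substituting into each constraint, equality holds for (ii) and (iv); the remaining constraints have slack.

(ii) and (iv)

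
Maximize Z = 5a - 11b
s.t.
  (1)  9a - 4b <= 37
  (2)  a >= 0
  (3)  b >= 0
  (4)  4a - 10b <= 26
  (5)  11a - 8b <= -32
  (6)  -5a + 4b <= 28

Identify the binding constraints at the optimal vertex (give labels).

Corner points and Z = 5a - 11b:
  (106/7, 695/28) → Z = -5525/28
  (65/4, 437/16) → Z = -3507/16
  (0, 4) → Z = -44
  (0, 7) → Z = -77

The maximum is at (0, 4). Substituting into each constraint, equality holds for (2) and (5); the remaining constraints have slack.

(2) and (5)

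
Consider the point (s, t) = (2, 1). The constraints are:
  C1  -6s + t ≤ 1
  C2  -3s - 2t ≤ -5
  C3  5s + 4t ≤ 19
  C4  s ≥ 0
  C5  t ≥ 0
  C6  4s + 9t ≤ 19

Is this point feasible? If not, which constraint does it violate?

C1: -11 ≤ 1 ✓
C2: -8 ≤ -5 ✓
C3: 14 ≤ 19 ✓
C4: 2 ≥ 0 ✓
C5: 1 ≥ 0 ✓
C6: 17 ≤ 19 ✓

feasible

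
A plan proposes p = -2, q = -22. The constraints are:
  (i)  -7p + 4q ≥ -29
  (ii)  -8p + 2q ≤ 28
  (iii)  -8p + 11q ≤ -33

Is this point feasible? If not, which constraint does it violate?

not feasible — violates (i)

Constraint (i): -7p + 4q = -74, which is not ≥ -29. All other constraints are satisfied.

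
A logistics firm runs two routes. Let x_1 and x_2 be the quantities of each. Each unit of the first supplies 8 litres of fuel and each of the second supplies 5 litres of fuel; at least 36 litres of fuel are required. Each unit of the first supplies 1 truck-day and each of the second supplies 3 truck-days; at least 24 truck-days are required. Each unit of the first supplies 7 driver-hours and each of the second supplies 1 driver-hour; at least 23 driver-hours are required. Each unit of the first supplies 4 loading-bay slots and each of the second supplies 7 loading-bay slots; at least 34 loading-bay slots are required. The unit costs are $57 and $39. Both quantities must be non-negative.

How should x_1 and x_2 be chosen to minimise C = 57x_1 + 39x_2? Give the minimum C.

Feasible corners and C = 57x_1 + 39x_2:
  (0, 23) → C = 897
  (24, 0) → C = 1368
  (9/4, 29/4) → C = 411
The feasible region is unbounded (it extends along (0, 1), (1, 0)), but C strictly increases along every unbounded feasible direction, so there is no improving ray and the minimum is attained at a vertex.

x_1 = 9/4, x_2 = 29/4, minimum C = 411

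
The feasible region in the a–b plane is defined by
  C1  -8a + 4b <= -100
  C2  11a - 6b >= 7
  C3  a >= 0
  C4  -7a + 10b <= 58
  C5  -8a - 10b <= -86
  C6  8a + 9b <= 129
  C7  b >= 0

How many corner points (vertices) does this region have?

Of the 21 pairwise boundary intersections, those satisfying every inequality are:
  (177/13, 29/13)
  (25/2, 0)
  (129/8, 0)

3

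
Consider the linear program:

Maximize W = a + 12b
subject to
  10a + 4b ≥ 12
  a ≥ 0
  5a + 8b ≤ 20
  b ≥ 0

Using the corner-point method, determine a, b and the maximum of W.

Feasible corners and W = a + 12b:
  (4/15, 7/3) → W = 424/15
  (6/5, 0) → W = 6/5
  (4, 0) → W = 4

At the optimal vertex, 10a + 4b = 12 and 5a + 8b = 20.
Solving simultaneously gives a = 4/15, b = 7/3.

a = 4/15, b = 7/3, maximum W = 424/15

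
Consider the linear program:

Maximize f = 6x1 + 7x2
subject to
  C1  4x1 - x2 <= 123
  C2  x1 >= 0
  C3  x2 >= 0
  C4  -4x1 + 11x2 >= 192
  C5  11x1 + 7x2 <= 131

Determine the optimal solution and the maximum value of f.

Corner points and f = 6x1 + 7x2:
  (0, 192/11) → f = 1344/11
  (0, 131/7) → f = 131
  (97/149, 2636/149) → f = 19034/149

x1 = 0, x2 = 131/7, maximum f = 131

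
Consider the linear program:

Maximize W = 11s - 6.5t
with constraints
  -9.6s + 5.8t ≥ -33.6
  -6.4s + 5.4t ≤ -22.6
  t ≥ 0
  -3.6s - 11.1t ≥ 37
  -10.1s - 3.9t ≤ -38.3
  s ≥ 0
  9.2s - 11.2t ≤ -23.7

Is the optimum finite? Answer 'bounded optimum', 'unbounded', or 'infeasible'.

The boundaries s = 0 and 9.2s - 11.2t = -23.7 meet at (0, 237/112), but that point violates -6.4s + 5.4t ≤ -22.6. Every candidate vertex is excluded by some other constraint, so the feasible region is empty.

infeasible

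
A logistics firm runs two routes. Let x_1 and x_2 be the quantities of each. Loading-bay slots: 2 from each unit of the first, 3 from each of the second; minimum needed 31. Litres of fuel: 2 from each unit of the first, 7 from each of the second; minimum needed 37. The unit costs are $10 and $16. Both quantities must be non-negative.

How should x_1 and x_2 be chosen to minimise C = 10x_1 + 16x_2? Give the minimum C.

The feasible region is unbounded (it extends along (0, 1), (1, 0)), but C strictly increases along every unbounded feasible direction, so there is no improving ray and the minimum is attained at a vertex.

x_1 = 53/4, x_2 = 3/2, minimum C = 313/2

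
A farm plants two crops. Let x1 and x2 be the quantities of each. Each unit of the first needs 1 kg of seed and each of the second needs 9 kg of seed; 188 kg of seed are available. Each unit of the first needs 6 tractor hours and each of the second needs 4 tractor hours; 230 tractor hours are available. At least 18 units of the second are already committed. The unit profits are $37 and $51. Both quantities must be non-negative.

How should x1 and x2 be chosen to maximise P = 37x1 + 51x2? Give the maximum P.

x1 = 26, x2 = 18, maximum P = 1880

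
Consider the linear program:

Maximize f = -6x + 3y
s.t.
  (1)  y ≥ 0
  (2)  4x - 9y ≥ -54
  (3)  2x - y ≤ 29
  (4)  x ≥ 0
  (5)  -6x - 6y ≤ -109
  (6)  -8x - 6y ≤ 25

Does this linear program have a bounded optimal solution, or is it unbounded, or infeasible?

bounded optimum

Extreme points and f = -6x + 3y:
  (45/2, 16) → f = -87
  (219/26, 380/39) → f = -277/13
  (283/18, 22/9) → f = -87
The feasible region has finitely many vertices and no improving ray; the maximum is -277/13 at (219/26, 380/39).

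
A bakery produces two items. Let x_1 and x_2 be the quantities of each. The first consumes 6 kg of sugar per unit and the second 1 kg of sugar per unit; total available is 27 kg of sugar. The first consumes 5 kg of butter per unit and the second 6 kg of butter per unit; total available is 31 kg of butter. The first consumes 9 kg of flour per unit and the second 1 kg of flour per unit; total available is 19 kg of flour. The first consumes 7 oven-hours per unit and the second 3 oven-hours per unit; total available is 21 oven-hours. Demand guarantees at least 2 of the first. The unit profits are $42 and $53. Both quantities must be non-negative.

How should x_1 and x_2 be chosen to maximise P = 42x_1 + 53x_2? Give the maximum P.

x_1 = 2, x_2 = 1, maximum P = 137

Extreme points and P = 42x_1 + 53x_2:
  (19/9, 0) → P = 266/3
  (2, 0) → P = 84
  (2, 1) → P = 137

The binding constraints are 9x_1 + x_2 = 19 and x_1 = 2.
Solving simultaneously gives x_1 = 2, x_2 = 1.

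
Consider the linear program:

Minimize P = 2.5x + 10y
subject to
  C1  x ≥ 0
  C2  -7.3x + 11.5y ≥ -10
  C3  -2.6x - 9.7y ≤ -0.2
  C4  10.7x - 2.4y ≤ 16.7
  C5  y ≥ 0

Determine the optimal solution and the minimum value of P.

x = 1/13, y = 0, minimum P = 5/26

Vertices and P = 2.5x + 10y:
  (0, 2/97) → P = 20/97
  (16805/10553, 1491/10553) → P = 113845/21106
  (100/73, 0) → P = 250/73
  (1/13, 0) → P = 5/26
The feasible region is unbounded (it extends along (0, 1), (24, 107)), but P strictly increases along every unbounded feasible direction, so there is no improving ray and the minimum is attained at a vertex.

The binding constraints are -2.6x - 9.7y = -0.2 and y = 0.
Solving simultaneously gives x = 1/13, y = 0.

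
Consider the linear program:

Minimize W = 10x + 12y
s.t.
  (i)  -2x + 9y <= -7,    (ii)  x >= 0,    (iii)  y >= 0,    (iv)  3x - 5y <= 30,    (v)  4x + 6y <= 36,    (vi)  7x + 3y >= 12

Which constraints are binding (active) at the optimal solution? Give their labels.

Vertices and W = 10x + 12y:
  (7/2, 0) → W = 35
  (61/8, 11/12) → W = 349/4
  (9, 0) → W = 90

The minimum is at (7/2, 0). Substituting into each constraint, equality holds for (i) and (iii); the remaining constraints have slack.

(i) and (iii)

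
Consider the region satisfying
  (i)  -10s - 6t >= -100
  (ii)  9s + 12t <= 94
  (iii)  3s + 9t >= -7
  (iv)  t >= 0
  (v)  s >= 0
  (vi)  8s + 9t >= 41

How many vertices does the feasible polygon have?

5

Intersecting each pair of boundary lines and keeping only the points that satisfy every inequality leaves:
  (106/11, 20/33)
  (10, 0)
  (0, 47/6)
  (41/8, 0)
  (0, 41/9)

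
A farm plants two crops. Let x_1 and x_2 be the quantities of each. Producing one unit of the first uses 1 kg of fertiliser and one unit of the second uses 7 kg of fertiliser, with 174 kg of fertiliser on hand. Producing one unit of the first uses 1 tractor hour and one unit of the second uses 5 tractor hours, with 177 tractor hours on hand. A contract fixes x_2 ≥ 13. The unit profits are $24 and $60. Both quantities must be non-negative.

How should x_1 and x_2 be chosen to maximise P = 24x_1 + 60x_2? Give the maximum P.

x_1 = 83, x_2 = 13, maximum P = 2772

The binding constraints are x_1 + 7x_2 = 174 and x_2 = 13.
Solving simultaneously gives x_1 = 83, x_2 = 13.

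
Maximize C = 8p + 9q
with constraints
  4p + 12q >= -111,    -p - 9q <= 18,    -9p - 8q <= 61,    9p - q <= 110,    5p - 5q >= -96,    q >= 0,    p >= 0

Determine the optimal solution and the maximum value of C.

The optimum lies where 9p - q = 110 and 5p - 5q = -96.
Solving simultaneously gives p = 323/20, q = 707/20.

p = 323/20, q = 707/20, maximum C = 8947/20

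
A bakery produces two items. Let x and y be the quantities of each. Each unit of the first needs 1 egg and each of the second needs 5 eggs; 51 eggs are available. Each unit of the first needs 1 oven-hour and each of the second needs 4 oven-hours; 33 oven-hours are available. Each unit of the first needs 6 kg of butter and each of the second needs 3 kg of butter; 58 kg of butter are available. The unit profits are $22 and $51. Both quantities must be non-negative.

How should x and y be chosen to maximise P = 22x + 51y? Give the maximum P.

Vertices and P = 22x + 51y:
  (0, 0) → P = 0
  (0, 33/4) → P = 1683/4
  (29/3, 0) → P = 638/3
  (19/3, 20/3) → P = 1438/3

At the optimal vertex, x + 4y = 33 and 6x + 3y = 58.
Solving simultaneously gives x = 19/3, y = 20/3.

x = 19/3, y = 20/3, maximum P = 1438/3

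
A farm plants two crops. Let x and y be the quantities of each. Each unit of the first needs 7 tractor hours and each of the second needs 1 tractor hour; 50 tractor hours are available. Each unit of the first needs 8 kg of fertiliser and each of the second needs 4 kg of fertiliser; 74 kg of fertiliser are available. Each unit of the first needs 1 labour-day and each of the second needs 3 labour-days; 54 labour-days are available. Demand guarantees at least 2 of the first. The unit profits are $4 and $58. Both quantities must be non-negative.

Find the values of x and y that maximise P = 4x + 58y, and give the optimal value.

x = 2, y = 29/2, maximum P = 849

Vertices and P = 4x + 58y:
  (50/7, 0) → P = 200/7
  (2, 0) → P = 8
  (63/10, 59/10) → P = 1837/5
  (2, 29/2) → P = 849

The binding constraints are 8x + 4y = 74 and x = 2.
Solving simultaneously gives x = 2, y = 29/2.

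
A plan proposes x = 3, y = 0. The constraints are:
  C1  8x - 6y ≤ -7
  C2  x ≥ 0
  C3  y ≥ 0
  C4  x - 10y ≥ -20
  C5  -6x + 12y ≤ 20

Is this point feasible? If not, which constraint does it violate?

not feasible — violates C1

Constraint C1: 8x - 6y = 24, which is not ≤ -7. All other constraints are satisfied.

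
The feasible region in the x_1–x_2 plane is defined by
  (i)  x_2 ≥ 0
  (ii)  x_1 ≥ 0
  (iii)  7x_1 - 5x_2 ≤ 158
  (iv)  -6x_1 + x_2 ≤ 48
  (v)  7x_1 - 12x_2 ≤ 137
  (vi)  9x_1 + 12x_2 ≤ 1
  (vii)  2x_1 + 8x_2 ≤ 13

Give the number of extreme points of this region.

3

The feasible vertices (each the meet of two boundaries and inside every other half-plane) are:
  (0, 0)
  (1/9, 0)
  (0, 1/12)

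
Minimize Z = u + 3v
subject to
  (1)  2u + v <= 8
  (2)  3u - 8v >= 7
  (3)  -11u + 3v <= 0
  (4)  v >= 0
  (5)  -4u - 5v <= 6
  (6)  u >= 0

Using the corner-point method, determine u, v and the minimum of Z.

u = 7/3, v = 0, minimum Z = 7/3

Extreme points and Z = u + 3v:
  (71/19, 10/19) → Z = 101/19
  (4, 0) → Z = 4
  (7/3, 0) → Z = 7/3

At the optimal vertex, 3u - 8v = 7 and v = 0.
Solving simultaneously gives u = 7/3, v = 0.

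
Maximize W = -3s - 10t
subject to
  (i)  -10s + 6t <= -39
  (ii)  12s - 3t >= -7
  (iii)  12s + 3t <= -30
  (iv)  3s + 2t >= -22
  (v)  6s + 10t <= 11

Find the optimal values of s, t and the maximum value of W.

s = 2/5, t = -58/5, maximum W = 574/5

Vertices and W = -3s - 10t:
  (-21/34, -128/17) → W = 2623/34
  (-27/19, -337/38) → W = 1766/19
  (2/5, -58/5) → W = 574/5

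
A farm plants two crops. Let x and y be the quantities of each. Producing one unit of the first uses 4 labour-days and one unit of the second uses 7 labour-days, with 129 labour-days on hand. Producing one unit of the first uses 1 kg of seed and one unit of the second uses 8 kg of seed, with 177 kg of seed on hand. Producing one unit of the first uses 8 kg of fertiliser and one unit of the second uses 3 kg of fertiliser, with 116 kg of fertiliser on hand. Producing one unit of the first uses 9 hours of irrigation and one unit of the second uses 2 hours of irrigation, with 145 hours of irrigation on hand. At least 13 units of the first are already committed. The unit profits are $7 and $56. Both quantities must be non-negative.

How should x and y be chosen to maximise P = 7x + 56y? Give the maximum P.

x = 13, y = 4, maximum P = 315

At the optimal vertex, 8x + 3y = 116 and x = 13.
Solving simultaneously gives x = 13, y = 4.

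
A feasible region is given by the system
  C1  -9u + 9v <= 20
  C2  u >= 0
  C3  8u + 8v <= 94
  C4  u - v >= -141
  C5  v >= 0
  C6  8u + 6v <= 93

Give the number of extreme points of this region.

Of the 14 pairwise boundary intersections, those satisfying every inequality are:
  (0, 20/9)
  (343/72, 503/72)
  (0, 0)
  (45/4, 1/2)
  (93/8, 0)

5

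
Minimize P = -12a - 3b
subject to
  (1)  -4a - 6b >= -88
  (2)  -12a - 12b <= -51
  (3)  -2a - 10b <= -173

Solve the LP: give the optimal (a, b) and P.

a = -79/14, b = 129/7, minimum P = 87/7

Feasible corners and P = -12a - 3b:
  (-125/4, 71/2) → P = 537/2
  (-79/14, 129/7) → P = 87/7
  (-261/16, 329/16) → P = 2145/16

The binding constraints are -4a - 6b = -88 and -2a - 10b = -173.
Solving simultaneously gives a = -79/14, b = 129/7.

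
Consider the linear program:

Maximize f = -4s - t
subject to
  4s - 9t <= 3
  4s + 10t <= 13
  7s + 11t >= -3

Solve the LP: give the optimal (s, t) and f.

s = -173/26, t = 103/26, maximum f = 589/26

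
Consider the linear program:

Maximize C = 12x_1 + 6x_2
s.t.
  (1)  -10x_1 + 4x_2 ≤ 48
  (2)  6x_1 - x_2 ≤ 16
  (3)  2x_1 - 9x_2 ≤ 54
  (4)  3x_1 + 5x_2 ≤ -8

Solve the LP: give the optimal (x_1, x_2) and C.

x_1 = 24/11, x_2 = -32/11, maximum C = 96/11

Extreme points and C = 12x_1 + 6x_2:
  (-324/41, -318/41) → C = -5796/41
  (-136/31, 32/31) → C = -1440/31
  (45/26, -73/13) → C = -168/13
  (24/11, -32/11) → C = 96/11

At the optimal vertex, 6x_1 - x_2 = 16 and 3x_1 + 5x_2 = -8.
Solving simultaneously gives x_1 = 24/11, x_2 = -32/11.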